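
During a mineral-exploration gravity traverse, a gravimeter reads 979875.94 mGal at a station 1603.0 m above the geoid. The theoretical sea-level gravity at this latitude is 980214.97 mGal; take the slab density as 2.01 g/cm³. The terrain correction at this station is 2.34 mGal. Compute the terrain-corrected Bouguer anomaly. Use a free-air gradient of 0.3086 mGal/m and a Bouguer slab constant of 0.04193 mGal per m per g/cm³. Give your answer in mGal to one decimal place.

22.9

Free-air correction = 0.3086 × 1603.0 = 494.69 mGal
Free-air anomaly = 979875.94 − 980214.97 + (494.69) = 155.66 mGal
Bouguer slab correction = 0.04193 × 2.01 × 1603.0 = 135.10 mGal
Simple Bouguer anomaly = 155.66 − (135.10) = 20.56 mGal
Complete Bouguer anomaly = 20.56 + 2.34 = 22.90 mGal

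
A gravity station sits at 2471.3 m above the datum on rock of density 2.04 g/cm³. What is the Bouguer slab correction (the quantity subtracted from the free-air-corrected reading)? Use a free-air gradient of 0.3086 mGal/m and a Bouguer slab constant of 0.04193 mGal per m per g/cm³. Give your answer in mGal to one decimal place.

Bouguer slab correction = 0.04193 × 2.04 × 2471.3 = 211.4 mGal

211.4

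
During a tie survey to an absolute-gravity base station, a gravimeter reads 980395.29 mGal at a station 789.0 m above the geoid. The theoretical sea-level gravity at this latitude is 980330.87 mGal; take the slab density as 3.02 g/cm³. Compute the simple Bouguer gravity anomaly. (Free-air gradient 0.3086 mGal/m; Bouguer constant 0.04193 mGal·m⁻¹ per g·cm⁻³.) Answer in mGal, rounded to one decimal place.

Free-air correction = 0.3086 × 789.0 = 243.49 mGal
Free-air anomaly = 980395.29 − 980330.87 + (243.49) = 307.91 mGal
Bouguer slab correction = 0.04193 × 3.02 × 789.0 = 99.91 mGal
Simple Bouguer anomaly = 307.91 − (99.91) = 208.00 mGal

208.0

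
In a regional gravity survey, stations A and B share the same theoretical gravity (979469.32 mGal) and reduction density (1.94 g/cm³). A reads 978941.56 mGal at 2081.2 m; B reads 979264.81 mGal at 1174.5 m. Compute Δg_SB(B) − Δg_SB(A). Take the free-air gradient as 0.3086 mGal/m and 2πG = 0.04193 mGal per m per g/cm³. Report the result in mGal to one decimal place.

117.2

Δg_SB(A) = 978941.56 − 979469.32 + 0.3086×2081.2 − 0.04193×1.94×2081.2 = -54.80 mGal
Δg_SB(B) = 979264.81 − 979469.32 + 0.3086×1174.5 − 0.04193×1.94×1174.5 = 62.40 mGal
Difference = 62.40 − (-54.80) = 117.20 mGal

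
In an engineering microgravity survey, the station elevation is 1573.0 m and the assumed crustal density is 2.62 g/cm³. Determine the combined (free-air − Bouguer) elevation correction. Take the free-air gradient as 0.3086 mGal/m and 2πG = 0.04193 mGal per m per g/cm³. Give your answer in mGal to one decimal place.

Combined gradient = 0.3086 − 0.04193 × 2.62 = 0.1987434 mGal/m
Combined elevation correction = 0.1987434 × 1573.0 = 312.6 mGal

312.6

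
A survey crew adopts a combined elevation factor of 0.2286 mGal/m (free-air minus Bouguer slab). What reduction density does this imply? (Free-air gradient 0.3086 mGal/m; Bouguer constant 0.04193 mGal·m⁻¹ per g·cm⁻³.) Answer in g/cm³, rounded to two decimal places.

1.91

0.2286 = 0.3086 − 0.04193 × ρ
ρ = (0.3086 − 0.2286) / 0.04193 = 1.91 g/cm³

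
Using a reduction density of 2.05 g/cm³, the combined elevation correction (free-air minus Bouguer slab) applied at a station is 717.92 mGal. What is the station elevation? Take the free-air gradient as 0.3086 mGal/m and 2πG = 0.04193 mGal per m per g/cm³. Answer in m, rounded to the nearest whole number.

Combined gradient = 0.3086 − 0.04193 × 2.05 = 0.2226435 mGal/m
h = 717.92 / 0.2226435 = 3224.53 m

3225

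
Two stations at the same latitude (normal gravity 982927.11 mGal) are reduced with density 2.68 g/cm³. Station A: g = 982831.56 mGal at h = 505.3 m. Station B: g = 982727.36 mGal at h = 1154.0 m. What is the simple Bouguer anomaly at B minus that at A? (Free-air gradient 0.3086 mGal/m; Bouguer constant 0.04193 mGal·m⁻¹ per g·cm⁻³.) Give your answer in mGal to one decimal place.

23.1

Δg_SB(A) = 982831.56 − 982927.11 + 0.3086×505.3 − 0.04193×2.68×505.3 = 3.60 mGal
Δg_SB(B) = 982727.36 − 982927.11 + 0.3086×1154.0 − 0.04193×2.68×1154.0 = 26.70 mGal
Difference = 26.70 − (3.60) = 23.10 mGal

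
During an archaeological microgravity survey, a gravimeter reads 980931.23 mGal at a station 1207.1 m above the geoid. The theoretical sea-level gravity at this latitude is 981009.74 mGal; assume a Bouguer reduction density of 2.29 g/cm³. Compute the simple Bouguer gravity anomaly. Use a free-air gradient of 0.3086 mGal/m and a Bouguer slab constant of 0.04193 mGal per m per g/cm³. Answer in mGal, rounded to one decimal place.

Free-air correction = 0.3086 × 1207.1 = 372.51 mGal
Free-air anomaly = 980931.23 − 981009.74 + (372.51) = 294.00 mGal
Bouguer slab correction = 0.04193 × 2.29 × 1207.1 = 115.91 mGal
Simple Bouguer anomaly = 294.00 − (115.91) = 178.09 mGal

178.1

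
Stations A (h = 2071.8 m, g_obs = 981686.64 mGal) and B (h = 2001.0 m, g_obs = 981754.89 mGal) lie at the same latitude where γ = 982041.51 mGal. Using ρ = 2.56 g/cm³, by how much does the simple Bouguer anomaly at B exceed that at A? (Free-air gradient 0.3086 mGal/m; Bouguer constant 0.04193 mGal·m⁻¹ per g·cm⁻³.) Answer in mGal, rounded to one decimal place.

Δg_SB(A) = 981686.64 − 982041.51 + 0.3086×2071.8 − 0.04193×2.56×2071.8 = 62.10 mGal
Δg_SB(B) = 981754.89 − 982041.51 + 0.3086×2001.0 − 0.04193×2.56×2001.0 = 116.10 mGal
Difference = 116.10 − (62.10) = 54.00 mGal

54.0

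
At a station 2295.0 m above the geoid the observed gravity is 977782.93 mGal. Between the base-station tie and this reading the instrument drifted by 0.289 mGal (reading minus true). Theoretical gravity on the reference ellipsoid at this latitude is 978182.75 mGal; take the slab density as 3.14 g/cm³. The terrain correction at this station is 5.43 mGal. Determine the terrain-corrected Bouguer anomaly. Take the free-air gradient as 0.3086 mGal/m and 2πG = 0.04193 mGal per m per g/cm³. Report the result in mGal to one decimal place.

11.4

Drift-corrected reading = 977782.93 − (0.289) = 977782.641 mGal
Free-air correction = 0.3086 × 2295.0 = 708.24 mGal
Free-air anomaly = 977782.641 − 978182.75 + (708.24) = 308.131 mGal
Bouguer slab correction = 0.04193 × 3.14 × 2295.0 = 302.16 mGal
Simple Bouguer anomaly = 308.131 − (302.16) = 5.971 mGal
Complete Bouguer anomaly = 5.971 + 5.43 = 11.401 mGal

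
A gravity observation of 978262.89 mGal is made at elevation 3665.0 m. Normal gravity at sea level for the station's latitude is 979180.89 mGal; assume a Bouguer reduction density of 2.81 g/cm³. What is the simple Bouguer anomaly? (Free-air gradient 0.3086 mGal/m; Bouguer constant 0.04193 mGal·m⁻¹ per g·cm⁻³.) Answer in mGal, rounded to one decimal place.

Free-air correction = 0.3086 × 3665.0 = 1131.02 mGal
Free-air anomaly = 978262.89 − 979180.89 + (1131.02) = 213.02 mGal
Bouguer slab correction = 0.04193 × 2.81 × 3665.0 = 431.82 mGal
Simple Bouguer anomaly = 213.02 − (431.82) = -218.80 mGal

-218.8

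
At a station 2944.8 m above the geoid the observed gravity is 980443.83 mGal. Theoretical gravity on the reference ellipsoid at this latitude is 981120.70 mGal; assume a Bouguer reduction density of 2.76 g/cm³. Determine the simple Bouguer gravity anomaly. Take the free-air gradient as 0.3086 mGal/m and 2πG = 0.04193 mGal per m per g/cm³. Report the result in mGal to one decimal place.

-108.9

Free-air correction = 0.3086 × 2944.8 = 908.77 mGal
Free-air anomaly = 980443.83 − 981120.70 + (908.77) = 231.90 mGal
Bouguer slab correction = 0.04193 × 2.76 × 2944.8 = 340.79 mGal
Simple Bouguer anomaly = 231.90 − (340.79) = -108.89 mGal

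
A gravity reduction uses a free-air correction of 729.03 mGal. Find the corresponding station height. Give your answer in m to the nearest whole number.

2362

h = 729.03 / 0.3086 = 2362.38 m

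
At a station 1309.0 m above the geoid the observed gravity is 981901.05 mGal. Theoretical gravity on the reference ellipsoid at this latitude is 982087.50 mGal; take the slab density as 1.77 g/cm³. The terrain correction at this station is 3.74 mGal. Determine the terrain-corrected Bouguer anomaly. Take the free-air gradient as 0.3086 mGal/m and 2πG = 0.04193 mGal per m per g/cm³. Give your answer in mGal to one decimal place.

Free-air correction = 0.3086 × 1309.0 = 403.96 mGal
Free-air anomaly = 981901.05 − 982087.50 + (403.96) = 217.51 mGal
Bouguer slab correction = 0.04193 × 1.77 × 1309.0 = 97.15 mGal
Simple Bouguer anomaly = 217.51 − (97.15) = 120.36 mGal
Complete Bouguer anomaly = 120.36 + 3.74 = 124.10 mGal

124.1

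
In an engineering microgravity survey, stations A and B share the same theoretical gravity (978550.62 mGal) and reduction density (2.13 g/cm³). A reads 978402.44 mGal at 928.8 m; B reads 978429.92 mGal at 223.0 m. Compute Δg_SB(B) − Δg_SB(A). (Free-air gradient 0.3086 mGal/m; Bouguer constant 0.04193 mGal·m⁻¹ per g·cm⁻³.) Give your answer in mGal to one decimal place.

Δg_SB(A) = 978402.44 − 978550.62 + 0.3086×928.8 − 0.04193×2.13×928.8 = 55.50 mGal
Δg_SB(B) = 978429.92 − 978550.62 + 0.3086×223.0 − 0.04193×2.13×223.0 = -71.80 mGal
Difference = -71.80 − (55.50) = -127.30 mGal

-127.3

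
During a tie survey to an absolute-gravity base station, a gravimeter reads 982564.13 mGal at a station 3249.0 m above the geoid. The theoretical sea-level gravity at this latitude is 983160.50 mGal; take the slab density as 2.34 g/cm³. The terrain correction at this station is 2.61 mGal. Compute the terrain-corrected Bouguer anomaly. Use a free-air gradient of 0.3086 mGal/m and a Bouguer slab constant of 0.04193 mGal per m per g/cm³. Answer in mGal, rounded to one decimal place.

90.1

Free-air correction = 0.3086 × 3249.0 = 1002.64 mGal
Free-air anomaly = 982564.13 − 983160.50 + (1002.64) = 406.27 mGal
Bouguer slab correction = 0.04193 × 2.34 × 3249.0 = 318.78 mGal
Simple Bouguer anomaly = 406.27 − (318.78) = 87.49 mGal
Complete Bouguer anomaly = 87.49 + 2.61 = 90.10 mGal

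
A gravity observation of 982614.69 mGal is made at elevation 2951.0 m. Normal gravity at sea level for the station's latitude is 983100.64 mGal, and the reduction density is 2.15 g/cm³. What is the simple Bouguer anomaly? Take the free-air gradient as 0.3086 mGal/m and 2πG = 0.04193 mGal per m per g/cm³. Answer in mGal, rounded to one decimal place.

Free-air correction = 0.3086 × 2951.0 = 910.68 mGal
Free-air anomaly = 982614.69 − 983100.64 + (910.68) = 424.73 mGal
Bouguer slab correction = 0.04193 × 2.15 × 2951.0 = 266.03 mGal
Simple Bouguer anomaly = 424.73 − (266.03) = 158.70 mGal

158.7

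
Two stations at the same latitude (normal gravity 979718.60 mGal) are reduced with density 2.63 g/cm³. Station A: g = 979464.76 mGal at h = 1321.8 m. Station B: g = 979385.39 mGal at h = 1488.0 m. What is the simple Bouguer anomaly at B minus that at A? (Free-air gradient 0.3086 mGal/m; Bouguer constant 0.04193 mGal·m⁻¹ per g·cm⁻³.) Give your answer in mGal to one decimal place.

Δg_SB(A) = 979464.76 − 979718.60 + 0.3086×1321.8 − 0.04193×2.63×1321.8 = 8.30 mGal
Δg_SB(B) = 979385.39 − 979718.60 + 0.3086×1488.0 − 0.04193×2.63×1488.0 = -38.10 mGal
Difference = -38.10 − (8.30) = -46.40 mGal

-46.4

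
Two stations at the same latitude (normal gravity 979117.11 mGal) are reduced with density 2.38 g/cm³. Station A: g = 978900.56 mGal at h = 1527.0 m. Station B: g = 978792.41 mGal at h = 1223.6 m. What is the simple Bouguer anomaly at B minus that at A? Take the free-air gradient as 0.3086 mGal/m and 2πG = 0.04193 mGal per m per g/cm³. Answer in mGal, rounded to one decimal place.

Δg_SB(A) = 978900.56 − 979117.11 + 0.3086×1527.0 − 0.04193×2.38×1527.0 = 102.30 mGal
Δg_SB(B) = 978792.41 − 979117.11 + 0.3086×1223.6 − 0.04193×2.38×1223.6 = -69.20 mGal
Difference = -69.20 − (102.30) = -171.50 mGal

-171.5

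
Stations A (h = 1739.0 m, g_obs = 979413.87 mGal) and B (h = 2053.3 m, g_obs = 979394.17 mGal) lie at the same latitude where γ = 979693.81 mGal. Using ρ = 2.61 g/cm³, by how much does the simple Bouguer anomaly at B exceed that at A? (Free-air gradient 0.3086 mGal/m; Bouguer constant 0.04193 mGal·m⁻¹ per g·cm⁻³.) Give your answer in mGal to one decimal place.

42.9

Δg_SB(A) = 979413.87 − 979693.81 + 0.3086×1739.0 − 0.04193×2.61×1739.0 = 66.40 mGal
Δg_SB(B) = 979394.17 − 979693.81 + 0.3086×2053.3 − 0.04193×2.61×2053.3 = 109.30 mGal
Difference = 109.30 − (66.40) = 42.90 mGal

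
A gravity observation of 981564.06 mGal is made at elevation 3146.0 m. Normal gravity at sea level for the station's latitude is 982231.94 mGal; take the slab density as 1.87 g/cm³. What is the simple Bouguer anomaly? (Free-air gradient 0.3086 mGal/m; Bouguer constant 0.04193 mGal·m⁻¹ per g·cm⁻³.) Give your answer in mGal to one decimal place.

Free-air correction = 0.3086 × 3146.0 = 970.86 mGal
Free-air anomaly = 981564.06 − 982231.94 + (970.86) = 302.98 mGal
Bouguer slab correction = 0.04193 × 1.87 × 3146.0 = 246.68 mGal
Simple Bouguer anomaly = 302.98 − (246.68) = 56.30 mGal

56.3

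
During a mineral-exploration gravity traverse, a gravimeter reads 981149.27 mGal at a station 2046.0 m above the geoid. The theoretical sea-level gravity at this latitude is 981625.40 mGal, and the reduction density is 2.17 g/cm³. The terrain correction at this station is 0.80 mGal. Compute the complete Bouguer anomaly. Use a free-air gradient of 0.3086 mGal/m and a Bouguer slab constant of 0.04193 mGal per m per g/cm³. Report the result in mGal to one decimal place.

-30.1

Free-air correction = 0.3086 × 2046.0 = 631.40 mGal
Free-air anomaly = 981149.27 − 981625.40 + (631.40) = 155.27 mGal
Bouguer slab correction = 0.04193 × 2.17 × 2046.0 = 186.16 mGal
Simple Bouguer anomaly = 155.27 − (186.16) = -30.89 mGal
Complete Bouguer anomaly = -30.89 + 0.80 = -30.09 mGal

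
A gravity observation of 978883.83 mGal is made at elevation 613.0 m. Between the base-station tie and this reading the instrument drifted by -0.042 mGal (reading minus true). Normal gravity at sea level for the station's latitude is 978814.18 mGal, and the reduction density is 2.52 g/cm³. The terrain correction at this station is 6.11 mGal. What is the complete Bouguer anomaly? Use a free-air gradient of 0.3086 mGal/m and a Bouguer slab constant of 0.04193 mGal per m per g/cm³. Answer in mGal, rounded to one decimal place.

Drift-corrected reading = 978883.83 − (-0.042) = 978883.872 mGal
Free-air correction = 0.3086 × 613.0 = 189.17 mGal
Free-air anomaly = 978883.872 − 978814.18 + (189.17) = 258.862 mGal
Bouguer slab correction = 0.04193 × 2.52 × 613.0 = 64.77 mGal
Simple Bouguer anomaly = 258.862 − (64.77) = 194.092 mGal
Complete Bouguer anomaly = 194.092 + 6.11 = 200.202 mGal

200.2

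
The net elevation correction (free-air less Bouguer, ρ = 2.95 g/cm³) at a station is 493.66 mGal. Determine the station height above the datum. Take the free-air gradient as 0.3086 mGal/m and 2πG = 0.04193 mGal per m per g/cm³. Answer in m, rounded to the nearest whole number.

2670

Combined gradient = 0.3086 − 0.04193 × 2.95 = 0.1849065 mGal/m
h = 493.66 / 0.1849065 = 2669.78 m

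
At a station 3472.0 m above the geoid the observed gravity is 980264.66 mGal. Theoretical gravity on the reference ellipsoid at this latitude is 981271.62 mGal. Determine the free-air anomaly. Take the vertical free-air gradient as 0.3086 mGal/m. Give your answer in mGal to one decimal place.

64.5

Free-air correction = 0.3086 × 3472.0 = 1071.46 mGal
Free-air anomaly = 980264.66 − 981271.62 + (1071.46) = 64.50 mGal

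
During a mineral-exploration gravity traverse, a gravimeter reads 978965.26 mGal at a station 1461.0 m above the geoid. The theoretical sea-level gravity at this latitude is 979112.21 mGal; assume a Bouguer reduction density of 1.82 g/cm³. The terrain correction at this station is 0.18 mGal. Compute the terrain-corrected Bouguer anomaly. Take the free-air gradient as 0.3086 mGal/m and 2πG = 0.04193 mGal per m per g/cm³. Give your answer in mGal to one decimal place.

Free-air correction = 0.3086 × 1461.0 = 450.86 mGal
Free-air anomaly = 978965.26 − 979112.21 + (450.86) = 303.91 mGal
Bouguer slab correction = 0.04193 × 1.82 × 1461.0 = 111.49 mGal
Simple Bouguer anomaly = 303.91 − (111.49) = 192.42 mGal
Complete Bouguer anomaly = 192.42 + 0.18 = 192.60 mGal

192.6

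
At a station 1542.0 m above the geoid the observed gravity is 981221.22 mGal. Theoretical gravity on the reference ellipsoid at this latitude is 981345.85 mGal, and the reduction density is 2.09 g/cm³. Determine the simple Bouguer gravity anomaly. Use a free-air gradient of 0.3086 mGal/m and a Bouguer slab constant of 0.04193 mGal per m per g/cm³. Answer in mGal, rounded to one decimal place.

Free-air correction = 0.3086 × 1542.0 = 475.86 mGal
Free-air anomaly = 981221.22 − 981345.85 + (475.86) = 351.23 mGal
Bouguer slab correction = 0.04193 × 2.09 × 1542.0 = 135.13 mGal
Simple Bouguer anomaly = 351.23 − (135.13) = 216.10 mGal

216.1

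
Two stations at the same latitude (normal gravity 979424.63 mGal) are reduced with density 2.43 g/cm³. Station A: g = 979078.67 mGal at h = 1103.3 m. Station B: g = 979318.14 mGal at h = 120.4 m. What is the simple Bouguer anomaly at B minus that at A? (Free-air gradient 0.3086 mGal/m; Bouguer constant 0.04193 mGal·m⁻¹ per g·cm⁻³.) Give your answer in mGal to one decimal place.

36.3

Δg_SB(A) = 979078.67 − 979424.63 + 0.3086×1103.3 − 0.04193×2.43×1103.3 = -117.90 mGal
Δg_SB(B) = 979318.14 − 979424.63 + 0.3086×120.4 − 0.04193×2.43×120.4 = -81.60 mGal
Difference = -81.60 − (-117.90) = 36.30 mGal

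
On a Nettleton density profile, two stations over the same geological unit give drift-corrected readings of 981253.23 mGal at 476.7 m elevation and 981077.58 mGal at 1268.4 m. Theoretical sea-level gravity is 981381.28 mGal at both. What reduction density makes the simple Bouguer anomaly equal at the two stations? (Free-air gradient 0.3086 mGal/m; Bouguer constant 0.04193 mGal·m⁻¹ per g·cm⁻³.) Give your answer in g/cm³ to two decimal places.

Δg_obs = 981077.58 − 981253.23 = -175.65 mGal over Δh = 1268.4 − 476.7 = 791.7 m
Equal Bouguer anomalies ⇒ Δg_obs + (0.3086 − 0.04193ρ)·Δh = 0
0.3086 − 0.04193ρ = −Δg_obs/Δh = 0.22186
ρ = (0.3086 − 0.22186) / 0.04193 = 2.07 g/cm³

2.07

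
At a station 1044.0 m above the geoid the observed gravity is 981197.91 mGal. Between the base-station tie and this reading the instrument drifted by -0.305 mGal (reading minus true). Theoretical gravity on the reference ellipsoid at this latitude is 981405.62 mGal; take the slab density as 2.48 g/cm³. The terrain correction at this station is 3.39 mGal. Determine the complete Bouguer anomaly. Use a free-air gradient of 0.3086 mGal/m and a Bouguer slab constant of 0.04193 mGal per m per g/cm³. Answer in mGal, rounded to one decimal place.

Drift-corrected reading = 981197.91 − (-0.305) = 981198.215 mGal
Free-air correction = 0.3086 × 1044.0 = 322.18 mGal
Free-air anomaly = 981198.215 − 981405.62 + (322.18) = 114.775 mGal
Bouguer slab correction = 0.04193 × 2.48 × 1044.0 = 108.56 mGal
Simple Bouguer anomaly = 114.775 − (108.56) = 6.215 mGal
Complete Bouguer anomaly = 6.215 + 3.39 = 9.605 mGal

9.6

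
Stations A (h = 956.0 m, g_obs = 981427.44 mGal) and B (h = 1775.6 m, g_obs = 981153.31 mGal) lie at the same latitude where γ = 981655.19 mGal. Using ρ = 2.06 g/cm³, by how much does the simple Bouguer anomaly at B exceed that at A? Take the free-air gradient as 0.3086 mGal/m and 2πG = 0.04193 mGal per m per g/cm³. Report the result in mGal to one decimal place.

Δg_SB(A) = 981427.44 − 981655.19 + 0.3086×956.0 − 0.04193×2.06×956.0 = -15.30 mGal
Δg_SB(B) = 981153.31 − 981655.19 + 0.3086×1775.6 − 0.04193×2.06×1775.6 = -107.30 mGal
Difference = -107.30 − (-15.30) = -92.00 mGal

-92.0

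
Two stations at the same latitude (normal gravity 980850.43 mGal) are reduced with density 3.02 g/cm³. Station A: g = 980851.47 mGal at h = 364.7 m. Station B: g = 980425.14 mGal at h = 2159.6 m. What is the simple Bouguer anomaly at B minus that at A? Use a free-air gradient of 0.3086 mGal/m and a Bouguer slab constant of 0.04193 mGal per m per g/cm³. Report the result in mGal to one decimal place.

-99.7

Δg_SB(A) = 980851.47 − 980850.43 + 0.3086×364.7 − 0.04193×3.02×364.7 = 67.40 mGal
Δg_SB(B) = 980425.14 − 980850.43 + 0.3086×2159.6 − 0.04193×3.02×2159.6 = -32.30 mGal
Difference = -32.30 − (67.40) = -99.70 mGal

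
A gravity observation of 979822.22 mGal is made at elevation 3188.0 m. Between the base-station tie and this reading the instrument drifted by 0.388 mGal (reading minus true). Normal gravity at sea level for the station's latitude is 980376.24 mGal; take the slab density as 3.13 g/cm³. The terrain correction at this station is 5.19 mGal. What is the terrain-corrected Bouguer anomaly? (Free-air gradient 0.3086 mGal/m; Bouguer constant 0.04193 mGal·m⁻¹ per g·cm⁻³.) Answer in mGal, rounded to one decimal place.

16.2

Drift-corrected reading = 979822.22 − (0.388) = 979821.832 mGal
Free-air correction = 0.3086 × 3188.0 = 983.82 mGal
Free-air anomaly = 979821.832 − 980376.24 + (983.82) = 429.412 mGal
Bouguer slab correction = 0.04193 × 3.13 × 3188.0 = 418.40 mGal
Simple Bouguer anomaly = 429.412 − (418.40) = 11.012 mGal
Complete Bouguer anomaly = 11.012 + 5.19 = 16.202 mGal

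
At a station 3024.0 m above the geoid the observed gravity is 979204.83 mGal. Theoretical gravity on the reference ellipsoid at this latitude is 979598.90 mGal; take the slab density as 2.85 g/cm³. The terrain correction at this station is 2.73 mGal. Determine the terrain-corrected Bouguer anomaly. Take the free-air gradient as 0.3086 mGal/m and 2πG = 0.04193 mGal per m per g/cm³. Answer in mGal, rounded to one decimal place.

Free-air correction = 0.3086 × 3024.0 = 933.21 mGal
Free-air anomaly = 979204.83 − 979598.90 + (933.21) = 539.14 mGal
Bouguer slab correction = 0.04193 × 2.85 × 3024.0 = 361.37 mGal
Simple Bouguer anomaly = 539.14 − (361.37) = 177.77 mGal
Complete Bouguer anomaly = 177.77 + 2.73 = 180.50 mGal

180.5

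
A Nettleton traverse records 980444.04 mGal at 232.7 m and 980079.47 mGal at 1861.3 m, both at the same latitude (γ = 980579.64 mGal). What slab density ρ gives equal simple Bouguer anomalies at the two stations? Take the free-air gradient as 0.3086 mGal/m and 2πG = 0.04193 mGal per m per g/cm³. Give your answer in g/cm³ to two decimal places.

2.02

Δg_obs = 980079.47 − 980444.04 = -364.57 mGal over Δh = 1861.3 − 232.7 = 1628.6 m
Equal Bouguer anomalies ⇒ Δg_obs + (0.3086 − 0.04193ρ)·Δh = 0
0.3086 − 0.04193ρ = −Δg_obs/Δh = 0.22385
ρ = (0.3086 − 0.22385) / 0.04193 = 2.02 g/cm³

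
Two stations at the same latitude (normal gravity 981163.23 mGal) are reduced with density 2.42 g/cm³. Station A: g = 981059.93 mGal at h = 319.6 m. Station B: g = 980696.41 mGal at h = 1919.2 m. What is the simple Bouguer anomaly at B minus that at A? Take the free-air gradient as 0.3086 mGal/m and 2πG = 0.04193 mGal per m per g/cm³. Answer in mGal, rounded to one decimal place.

Δg_SB(A) = 981059.93 − 981163.23 + 0.3086×319.6 − 0.04193×2.42×319.6 = -37.10 mGal
Δg_SB(B) = 980696.41 − 981163.23 + 0.3086×1919.2 − 0.04193×2.42×1919.2 = -69.30 mGal
Difference = -69.30 − (-37.10) = -32.20 mGal

-32.2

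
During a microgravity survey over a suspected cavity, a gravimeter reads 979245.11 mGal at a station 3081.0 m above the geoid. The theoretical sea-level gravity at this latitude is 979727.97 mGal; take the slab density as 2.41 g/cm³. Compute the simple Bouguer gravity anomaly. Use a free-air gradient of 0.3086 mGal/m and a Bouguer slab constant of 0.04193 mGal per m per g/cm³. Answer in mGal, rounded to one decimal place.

156.6

Free-air correction = 0.3086 × 3081.0 = 950.80 mGal
Free-air anomaly = 979245.11 − 979727.97 + (950.80) = 467.94 mGal
Bouguer slab correction = 0.04193 × 2.41 × 3081.0 = 311.34 mGal
Simple Bouguer anomaly = 467.94 − (311.34) = 156.60 mGal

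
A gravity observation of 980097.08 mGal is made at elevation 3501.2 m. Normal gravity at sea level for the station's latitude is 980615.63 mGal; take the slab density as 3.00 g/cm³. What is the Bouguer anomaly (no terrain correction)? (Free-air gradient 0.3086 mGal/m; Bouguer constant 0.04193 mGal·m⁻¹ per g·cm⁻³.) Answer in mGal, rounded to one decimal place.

121.5

Free-air correction = 0.3086 × 3501.2 = 1080.47 mGal
Free-air anomaly = 980097.08 − 980615.63 + (1080.47) = 561.92 mGal
Bouguer slab correction = 0.04193 × 3.00 × 3501.2 = 440.42 mGal
Simple Bouguer anomaly = 561.92 − (440.42) = 121.50 mGal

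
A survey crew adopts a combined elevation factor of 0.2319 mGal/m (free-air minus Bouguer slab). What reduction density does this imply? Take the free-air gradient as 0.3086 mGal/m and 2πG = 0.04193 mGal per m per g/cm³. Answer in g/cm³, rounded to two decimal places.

0.2319 = 0.3086 − 0.04193 × ρ
ρ = (0.3086 − 0.2319) / 0.04193 = 1.83 g/cm³

1.83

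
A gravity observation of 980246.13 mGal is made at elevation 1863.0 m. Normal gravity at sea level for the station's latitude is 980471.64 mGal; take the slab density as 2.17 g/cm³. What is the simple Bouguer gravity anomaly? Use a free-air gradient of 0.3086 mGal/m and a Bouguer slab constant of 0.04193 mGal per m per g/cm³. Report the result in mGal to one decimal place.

Free-air correction = 0.3086 × 1863.0 = 574.92 mGal
Free-air anomaly = 980246.13 − 980471.64 + (574.92) = 349.41 mGal
Bouguer slab correction = 0.04193 × 2.17 × 1863.0 = 169.51 mGal
Simple Bouguer anomaly = 349.41 − (169.51) = 179.90 mGal

179.9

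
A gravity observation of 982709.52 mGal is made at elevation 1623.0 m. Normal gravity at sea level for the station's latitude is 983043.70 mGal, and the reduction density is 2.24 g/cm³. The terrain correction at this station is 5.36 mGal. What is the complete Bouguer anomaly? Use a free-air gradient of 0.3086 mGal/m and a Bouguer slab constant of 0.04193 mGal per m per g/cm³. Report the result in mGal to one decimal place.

19.6

Free-air correction = 0.3086 × 1623.0 = 500.86 mGal
Free-air anomaly = 982709.52 − 983043.70 + (500.86) = 166.68 mGal
Bouguer slab correction = 0.04193 × 2.24 × 1623.0 = 152.44 mGal
Simple Bouguer anomaly = 166.68 − (152.44) = 14.24 mGal
Complete Bouguer anomaly = 14.24 + 5.36 = 19.60 mGal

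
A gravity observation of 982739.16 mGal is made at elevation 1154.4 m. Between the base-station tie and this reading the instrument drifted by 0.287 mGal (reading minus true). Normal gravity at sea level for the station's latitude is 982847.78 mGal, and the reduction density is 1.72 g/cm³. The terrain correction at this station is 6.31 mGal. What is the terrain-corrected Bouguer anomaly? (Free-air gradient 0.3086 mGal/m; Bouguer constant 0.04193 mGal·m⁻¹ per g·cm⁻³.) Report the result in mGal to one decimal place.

170.4

Drift-corrected reading = 982739.16 − (0.287) = 982738.873 mGal
Free-air correction = 0.3086 × 1154.4 = 356.25 mGal
Free-air anomaly = 982738.873 − 982847.78 + (356.25) = 247.343 mGal
Bouguer slab correction = 0.04193 × 1.72 × 1154.4 = 83.25 mGal
Simple Bouguer anomaly = 247.343 − (83.25) = 164.093 mGal
Complete Bouguer anomaly = 164.093 + 6.31 = 170.403 mGal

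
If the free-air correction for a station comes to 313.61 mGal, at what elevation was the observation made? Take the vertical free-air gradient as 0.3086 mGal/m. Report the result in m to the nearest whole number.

h = 313.61 / 0.3086 = 1016.23 m

1016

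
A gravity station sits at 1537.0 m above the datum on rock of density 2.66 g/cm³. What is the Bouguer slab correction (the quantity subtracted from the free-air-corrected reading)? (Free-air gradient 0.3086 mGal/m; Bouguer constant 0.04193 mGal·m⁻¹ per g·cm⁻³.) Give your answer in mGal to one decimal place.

171.4

Bouguer slab correction = 0.04193 × 2.66 × 1537.0 = 171.4 mGal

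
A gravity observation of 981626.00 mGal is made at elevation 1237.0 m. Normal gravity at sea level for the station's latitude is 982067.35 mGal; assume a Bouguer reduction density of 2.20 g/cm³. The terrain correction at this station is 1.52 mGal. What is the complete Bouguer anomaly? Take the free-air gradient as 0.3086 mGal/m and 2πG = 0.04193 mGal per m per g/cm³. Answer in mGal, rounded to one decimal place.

-172.2

Free-air correction = 0.3086 × 1237.0 = 381.74 mGal
Free-air anomaly = 981626.00 − 982067.35 + (381.74) = -59.61 mGal
Bouguer slab correction = 0.04193 × 2.20 × 1237.0 = 114.11 mGal
Simple Bouguer anomaly = -59.61 − (114.11) = -173.72 mGal
Complete Bouguer anomaly = -173.72 + 1.52 = -172.20 mGal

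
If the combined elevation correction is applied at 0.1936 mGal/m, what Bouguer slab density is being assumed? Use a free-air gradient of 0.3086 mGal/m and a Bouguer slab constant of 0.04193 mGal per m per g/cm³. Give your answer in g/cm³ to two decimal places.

0.1936 = 0.3086 − 0.04193 × ρ
ρ = (0.3086 − 0.1936) / 0.04193 = 2.74 g/cm³

2.74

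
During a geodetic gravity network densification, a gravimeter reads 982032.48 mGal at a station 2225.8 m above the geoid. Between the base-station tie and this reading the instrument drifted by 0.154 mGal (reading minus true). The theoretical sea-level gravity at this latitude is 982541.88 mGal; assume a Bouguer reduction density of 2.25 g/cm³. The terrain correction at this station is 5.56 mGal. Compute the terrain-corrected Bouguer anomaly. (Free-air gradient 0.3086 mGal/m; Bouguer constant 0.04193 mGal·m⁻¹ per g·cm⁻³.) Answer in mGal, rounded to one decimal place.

Drift-corrected reading = 982032.48 − (0.154) = 982032.326 mGal
Free-air correction = 0.3086 × 2225.8 = 686.88 mGal
Free-air anomaly = 982032.326 − 982541.88 + (686.88) = 177.326 mGal
Bouguer slab correction = 0.04193 × 2.25 × 2225.8 = 209.99 mGal
Simple Bouguer anomaly = 177.326 − (209.99) = -32.664 mGal
Complete Bouguer anomaly = -32.664 + 5.56 = -27.104 mGal

-27.1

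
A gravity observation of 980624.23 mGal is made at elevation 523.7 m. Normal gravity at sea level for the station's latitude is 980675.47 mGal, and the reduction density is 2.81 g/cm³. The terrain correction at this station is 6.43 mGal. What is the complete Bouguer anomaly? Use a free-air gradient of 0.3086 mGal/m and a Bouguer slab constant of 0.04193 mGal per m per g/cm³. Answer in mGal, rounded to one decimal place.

55.1

Free-air correction = 0.3086 × 523.7 = 161.61 mGal
Free-air anomaly = 980624.23 − 980675.47 + (161.61) = 110.37 mGal
Bouguer slab correction = 0.04193 × 2.81 × 523.7 = 61.70 mGal
Simple Bouguer anomaly = 110.37 − (61.70) = 48.67 mGal
Complete Bouguer anomaly = 48.67 + 6.43 = 55.10 mGal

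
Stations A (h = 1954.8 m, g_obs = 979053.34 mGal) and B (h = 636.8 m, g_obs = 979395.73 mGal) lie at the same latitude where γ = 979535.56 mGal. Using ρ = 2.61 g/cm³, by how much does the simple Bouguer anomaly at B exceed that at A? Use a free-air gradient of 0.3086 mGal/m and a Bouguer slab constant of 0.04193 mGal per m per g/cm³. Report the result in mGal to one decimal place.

Δg_SB(A) = 979053.34 − 979535.56 + 0.3086×1954.8 − 0.04193×2.61×1954.8 = -92.90 mGal
Δg_SB(B) = 979395.73 − 979535.56 + 0.3086×636.8 − 0.04193×2.61×636.8 = -13.00 mGal
Difference = -13.00 − (-92.90) = 79.90 mGal

79.9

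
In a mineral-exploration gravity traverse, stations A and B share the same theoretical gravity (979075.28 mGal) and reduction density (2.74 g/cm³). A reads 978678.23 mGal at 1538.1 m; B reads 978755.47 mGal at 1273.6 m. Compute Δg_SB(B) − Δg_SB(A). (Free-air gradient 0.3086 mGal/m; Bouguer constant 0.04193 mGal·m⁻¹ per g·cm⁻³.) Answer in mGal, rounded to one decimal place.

Δg_SB(A) = 978678.23 − 979075.28 + 0.3086×1538.1 − 0.04193×2.74×1538.1 = -99.10 mGal
Δg_SB(B) = 978755.47 − 979075.28 + 0.3086×1273.6 − 0.04193×2.74×1273.6 = -73.10 mGal
Difference = -73.10 − (-99.10) = 26.00 mGal

26.0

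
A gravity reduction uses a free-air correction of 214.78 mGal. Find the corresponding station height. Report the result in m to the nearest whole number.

h = 214.78 / 0.3086 = 695.98 m

696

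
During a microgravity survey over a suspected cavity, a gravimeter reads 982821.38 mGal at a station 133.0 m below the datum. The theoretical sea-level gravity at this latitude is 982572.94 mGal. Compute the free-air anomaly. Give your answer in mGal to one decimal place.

Free-air correction = 0.3086 × -133.0 = -41.04 mGal
Free-air anomaly = 982821.38 − 982572.94 + (-41.04) = 207.40 mGal

207.4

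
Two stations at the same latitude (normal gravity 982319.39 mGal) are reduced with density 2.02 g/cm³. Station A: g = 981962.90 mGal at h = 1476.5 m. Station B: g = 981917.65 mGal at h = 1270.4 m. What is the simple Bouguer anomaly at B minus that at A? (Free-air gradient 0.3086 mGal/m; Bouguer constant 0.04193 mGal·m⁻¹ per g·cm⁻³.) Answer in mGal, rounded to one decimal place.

Δg_SB(A) = 981962.90 − 982319.39 + 0.3086×1476.5 − 0.04193×2.02×1476.5 = -25.90 mGal
Δg_SB(B) = 981917.65 − 982319.39 + 0.3086×1270.4 − 0.04193×2.02×1270.4 = -117.30 mGal
Difference = -117.30 − (-25.90) = -91.40 mGal

-91.4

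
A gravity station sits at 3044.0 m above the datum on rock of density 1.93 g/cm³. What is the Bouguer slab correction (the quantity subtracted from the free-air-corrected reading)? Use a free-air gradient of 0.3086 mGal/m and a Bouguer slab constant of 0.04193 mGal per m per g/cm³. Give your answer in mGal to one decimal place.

246.3

Bouguer slab correction = 0.04193 × 1.93 × 3044.0 = 246.3 mGal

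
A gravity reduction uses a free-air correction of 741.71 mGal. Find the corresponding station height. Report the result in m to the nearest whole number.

h = 741.71 / 0.3086 = 2403.47 m

2403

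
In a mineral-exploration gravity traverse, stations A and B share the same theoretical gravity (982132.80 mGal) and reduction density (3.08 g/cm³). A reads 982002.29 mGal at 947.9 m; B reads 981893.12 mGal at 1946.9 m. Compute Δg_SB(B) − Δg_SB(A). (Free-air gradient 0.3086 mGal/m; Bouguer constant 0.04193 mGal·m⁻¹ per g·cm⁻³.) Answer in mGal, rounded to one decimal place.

Δg_SB(A) = 982002.29 − 982132.80 + 0.3086×947.9 − 0.04193×3.08×947.9 = 39.60 mGal
Δg_SB(B) = 981893.12 − 982132.80 + 0.3086×1946.9 − 0.04193×3.08×1946.9 = 109.70 mGal
Difference = 109.70 − (39.60) = 70.10 mGal

70.1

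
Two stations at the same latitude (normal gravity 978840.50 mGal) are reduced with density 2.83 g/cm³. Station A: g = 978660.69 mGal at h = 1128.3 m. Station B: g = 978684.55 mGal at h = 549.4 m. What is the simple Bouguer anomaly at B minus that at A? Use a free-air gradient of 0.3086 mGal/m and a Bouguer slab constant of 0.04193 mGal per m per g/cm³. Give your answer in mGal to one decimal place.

Δg_SB(A) = 978660.69 − 978840.50 + 0.3086×1128.3 − 0.04193×2.83×1128.3 = 34.50 mGal
Δg_SB(B) = 978684.55 − 978840.50 + 0.3086×549.4 − 0.04193×2.83×549.4 = -51.60 mGal
Difference = -51.60 − (34.50) = -86.10 mGal

-86.1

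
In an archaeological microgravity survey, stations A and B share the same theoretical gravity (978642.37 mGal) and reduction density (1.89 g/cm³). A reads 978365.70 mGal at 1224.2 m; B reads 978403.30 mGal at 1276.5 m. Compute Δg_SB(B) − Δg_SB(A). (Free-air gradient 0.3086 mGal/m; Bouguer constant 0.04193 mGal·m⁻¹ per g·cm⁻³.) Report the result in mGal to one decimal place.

49.6

Δg_SB(A) = 978365.70 − 978642.37 + 0.3086×1224.2 − 0.04193×1.89×1224.2 = 4.10 mGal
Δg_SB(B) = 978403.30 − 978642.37 + 0.3086×1276.5 − 0.04193×1.89×1276.5 = 53.70 mGal
Difference = 53.70 − (4.10) = 49.60 mGal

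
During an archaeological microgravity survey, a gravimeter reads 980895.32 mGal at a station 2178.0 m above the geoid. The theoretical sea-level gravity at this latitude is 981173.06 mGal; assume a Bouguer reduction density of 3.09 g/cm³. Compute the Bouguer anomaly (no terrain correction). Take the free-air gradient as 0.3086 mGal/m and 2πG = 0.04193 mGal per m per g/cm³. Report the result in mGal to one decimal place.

Free-air correction = 0.3086 × 2178.0 = 672.13 mGal
Free-air anomaly = 980895.32 − 981173.06 + (672.13) = 394.39 mGal
Bouguer slab correction = 0.04193 × 3.09 × 2178.0 = 282.19 mGal
Simple Bouguer anomaly = 394.39 − (282.19) = 112.20 mGal

112.2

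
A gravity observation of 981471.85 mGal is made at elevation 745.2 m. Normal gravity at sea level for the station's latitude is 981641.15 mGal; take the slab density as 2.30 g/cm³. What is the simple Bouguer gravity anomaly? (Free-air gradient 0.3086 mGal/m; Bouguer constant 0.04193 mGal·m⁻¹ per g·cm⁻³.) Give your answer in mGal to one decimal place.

Free-air correction = 0.3086 × 745.2 = 229.97 mGal
Free-air anomaly = 981471.85 − 981641.15 + (229.97) = 60.67 mGal
Bouguer slab correction = 0.04193 × 2.30 × 745.2 = 71.87 mGal
Simple Bouguer anomaly = 60.67 − (71.87) = -11.20 mGal

-11.2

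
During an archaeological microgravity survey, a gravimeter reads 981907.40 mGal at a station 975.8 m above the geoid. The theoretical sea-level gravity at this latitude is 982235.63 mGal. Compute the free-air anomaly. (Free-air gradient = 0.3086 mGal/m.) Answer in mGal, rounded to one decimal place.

Free-air correction = 0.3086 × 975.8 = 301.13 mGal
Free-air anomaly = 981907.40 − 982235.63 + (301.13) = -27.10 mGal

-27.1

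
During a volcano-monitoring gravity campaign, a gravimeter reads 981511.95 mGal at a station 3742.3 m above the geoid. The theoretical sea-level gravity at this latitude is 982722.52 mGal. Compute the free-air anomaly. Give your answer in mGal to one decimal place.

Free-air correction = 0.3086 × 3742.3 = 1154.87 mGal
Free-air anomaly = 981511.95 − 982722.52 + (1154.87) = -55.70 mGal

-55.7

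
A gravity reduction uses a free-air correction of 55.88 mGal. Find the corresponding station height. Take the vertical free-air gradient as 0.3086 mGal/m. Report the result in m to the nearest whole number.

181

h = 55.88 / 0.3086 = 181.08 m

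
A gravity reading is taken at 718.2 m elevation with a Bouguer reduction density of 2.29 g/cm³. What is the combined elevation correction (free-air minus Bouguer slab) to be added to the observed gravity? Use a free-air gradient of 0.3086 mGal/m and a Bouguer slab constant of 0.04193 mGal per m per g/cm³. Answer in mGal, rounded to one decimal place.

152.7

Combined gradient = 0.3086 − 0.04193 × 2.29 = 0.2125803 mGal/m
Combined elevation correction = 0.2125803 × 718.2 = 152.7 mGal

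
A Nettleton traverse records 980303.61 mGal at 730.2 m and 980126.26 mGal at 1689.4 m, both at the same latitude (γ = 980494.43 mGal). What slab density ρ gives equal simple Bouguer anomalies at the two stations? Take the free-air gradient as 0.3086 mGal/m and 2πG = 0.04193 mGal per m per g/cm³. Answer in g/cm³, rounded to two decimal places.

2.95

Δg_obs = 980126.26 − 980303.61 = -177.35 mGal over Δh = 1689.4 − 730.2 = 959.2 m
Equal Bouguer anomalies ⇒ Δg_obs + (0.3086 − 0.04193ρ)·Δh = 0
0.3086 − 0.04193ρ = −Δg_obs/Δh = 0.18489
ρ = (0.3086 − 0.18489) / 0.04193 = 2.95 g/cm³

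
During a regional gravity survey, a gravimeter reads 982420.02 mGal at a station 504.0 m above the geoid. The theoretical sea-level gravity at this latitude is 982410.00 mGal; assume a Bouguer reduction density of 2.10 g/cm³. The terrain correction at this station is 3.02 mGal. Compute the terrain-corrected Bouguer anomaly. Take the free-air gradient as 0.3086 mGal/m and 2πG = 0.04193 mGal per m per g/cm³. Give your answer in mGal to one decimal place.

Free-air correction = 0.3086 × 504.0 = 155.53 mGal
Free-air anomaly = 982420.02 − 982410.00 + (155.53) = 165.55 mGal
Bouguer slab correction = 0.04193 × 2.10 × 504.0 = 44.38 mGal
Simple Bouguer anomaly = 165.55 − (44.38) = 121.17 mGal
Complete Bouguer anomaly = 121.17 + 3.02 = 124.19 mGal

124.2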